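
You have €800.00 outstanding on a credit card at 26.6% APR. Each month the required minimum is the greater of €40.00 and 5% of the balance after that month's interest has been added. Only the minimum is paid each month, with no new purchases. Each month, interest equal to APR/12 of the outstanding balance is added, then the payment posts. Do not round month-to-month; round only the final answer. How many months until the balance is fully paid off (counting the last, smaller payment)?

27 months

Monthly rate r = 26.6%/12 = 2.21667% = 0.0221667.
While 5% of the post-interest balance exceeds €40.00, each month B ← (B·(1+r))·(1 − 0.05), i.e. B shrinks by the factor (1+r)·0.95 = 0.97106.
This holds for months 1–1. Entering month 2 the balance is €776.85; 5% of the post-interest balance is now below €40.00, so the flat €40.00 minimum applies from here.
From month 2 a fixed €40.00 at rate r clears €776.85 in 26 more payments. Total: 1 + 26 = 27 months.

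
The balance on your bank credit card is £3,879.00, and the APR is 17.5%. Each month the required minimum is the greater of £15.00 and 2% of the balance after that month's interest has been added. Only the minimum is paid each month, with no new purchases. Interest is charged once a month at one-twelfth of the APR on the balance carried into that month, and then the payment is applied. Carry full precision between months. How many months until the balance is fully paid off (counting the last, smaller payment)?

378 months

Monthly rate r = 17.5%/12 = 1.45833% = 0.0145833.
While 2% of the post-interest balance exceeds £15.00, each month B ← (B·(1+r))·(1 − 0.02), i.e. B shrinks by the factor (1+r)·0.98 = 0.99429.
This holds for months 1–290. Entering month 291 the balance is £737.43; 2% of the post-interest balance is now below £15.00, so the flat £15.00 minimum applies from here.
From month 291 a fixed £15.00 at rate r clears £737.43 in 88 more payments. Total: 290 + 88 = 378 months.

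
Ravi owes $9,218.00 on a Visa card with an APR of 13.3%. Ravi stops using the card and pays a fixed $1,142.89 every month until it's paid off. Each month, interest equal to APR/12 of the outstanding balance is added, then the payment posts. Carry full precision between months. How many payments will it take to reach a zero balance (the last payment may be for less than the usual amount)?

9 months

Monthly rate r = 13.3%/12 = 1.10833% = 0.0110833.
Recurrence: B ← B·(1+r) − $1,142.89.
Month 1: interest $102.17; balance after payment $8,177.28.
Month 2: interest $90.63; balance after payment $7,125.02.
Closed form: n = −ln(1 − rB₀/P)/ln(1+r) = −ln(0.91061)/ln(1.01108) ≈ 8.496, so the balance reaches zero during payment 9.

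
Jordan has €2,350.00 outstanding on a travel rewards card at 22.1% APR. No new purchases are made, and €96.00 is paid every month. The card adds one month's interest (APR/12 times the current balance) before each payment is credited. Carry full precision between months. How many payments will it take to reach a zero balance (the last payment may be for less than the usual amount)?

33 months

Monthly rate r = 22.1%/12 = 1.84167% = 0.0184167.
Recurrence: B ← B·(1+r) − €96.00.
Month 1: interest €43.28; balance after payment €2,297.28.
Month 2: interest €42.31; balance after payment €2,243.59.
Closed form: n = −ln(1 − rB₀/P)/ln(1+r) = −ln(0.54918)/ln(1.01842) ≈ 32.842, so the balance reaches zero during payment 33.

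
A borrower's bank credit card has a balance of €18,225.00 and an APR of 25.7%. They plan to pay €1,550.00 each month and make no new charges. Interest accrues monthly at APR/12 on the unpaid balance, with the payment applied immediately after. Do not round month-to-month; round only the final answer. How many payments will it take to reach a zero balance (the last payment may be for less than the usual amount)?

Monthly rate r = 25.7%/12 = 2.14167% = 0.0214167.
Recurrence: B ← B·(1+r) − €1,550.00.
Month 1: interest €390.32; balance after payment €17,065.32.
Month 2: interest €365.48; balance after payment €15,880.80.
Closed form: n = −ln(1 − rB₀/P)/ln(1+r) = −ln(0.74818)/ln(1.02142) ≈ 13.691, so the balance reaches zero during payment 14.

14 months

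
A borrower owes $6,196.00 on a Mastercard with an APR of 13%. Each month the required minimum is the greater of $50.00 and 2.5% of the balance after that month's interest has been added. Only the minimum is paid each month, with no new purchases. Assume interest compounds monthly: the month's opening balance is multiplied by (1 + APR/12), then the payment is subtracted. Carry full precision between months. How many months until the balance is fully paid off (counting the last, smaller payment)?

Monthly rate r = 13%/12 = 1.08333% = 0.0108333.
While 2.5% of the post-interest balance exceeds $50.00, each month B ← (B·(1+r))·(1 − 0.025), i.e. B shrinks by the factor (1+r)·0.975 = 0.98556.
This holds for months 1–79. Entering month 80 the balance is $1,964.09; 2.5% of the post-interest balance is now below $50.00, so the flat $50.00 minimum applies from here.
From month 80 a fixed $50.00 at rate r clears $1,964.09 in 52 more payments. Total: 79 + 52 = 131 months.

131 months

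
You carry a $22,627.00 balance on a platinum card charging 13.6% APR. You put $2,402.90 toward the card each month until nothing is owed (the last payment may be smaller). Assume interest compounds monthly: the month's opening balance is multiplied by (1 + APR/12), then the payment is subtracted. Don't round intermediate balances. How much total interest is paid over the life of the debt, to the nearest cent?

Monthly rate r = 13.6%/12 = 1.13333% = 0.0113333.
Payoff takes n = ⌈−ln(1 − rB₀/P)/ln(1+r)⌉ = ⌈10.014⌉ = 11 payments; the last is $34.33.
Total paid = 10·$2,402.90 + $34.33 = $24,063.33.
Total interest = total paid − principal = $24,063.33 − $22,627.00 = $1,436.33.

$1,436.33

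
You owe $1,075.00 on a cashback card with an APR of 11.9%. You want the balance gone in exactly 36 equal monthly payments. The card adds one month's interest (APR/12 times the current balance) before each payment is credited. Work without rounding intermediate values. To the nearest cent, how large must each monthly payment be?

$35.65

Monthly rate r = 11.9%/12 = 0.991667% = 0.00991667.
Level-payment amortization: P = B₀·r / (1 − (1+r)^(−n)) = 1075.00·0.00991667 / (1 − 1.00992^(−36)).
Denominator 1 − (1+r)^(−36) = 0.298995864.
P = 10.6604 / 0.298995864 ≈ 35.65.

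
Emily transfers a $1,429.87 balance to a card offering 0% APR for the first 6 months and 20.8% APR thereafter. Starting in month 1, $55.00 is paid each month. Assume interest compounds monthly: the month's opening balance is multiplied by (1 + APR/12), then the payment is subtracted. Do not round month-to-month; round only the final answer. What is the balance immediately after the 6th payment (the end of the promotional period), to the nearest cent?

$1,099.87

Promo months 1–6 at r₀ = 0%/12 = 0; months 7+ at r₁ = 20.8%/12 = 0.0173333.
After month 6 (no interest yet): B = $1,429.87 − 6·$55.00 = $1,099.87.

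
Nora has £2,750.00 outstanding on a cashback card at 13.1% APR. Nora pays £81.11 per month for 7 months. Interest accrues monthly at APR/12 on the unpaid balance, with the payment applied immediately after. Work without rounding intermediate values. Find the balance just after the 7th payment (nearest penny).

Monthly rate r = 13.1%/12 = 1.09167% = 0.0109167.
Each month: B ← B·(1+r) − £81.11.
Month 1: interest £30.02; balance after payment £2,698.91.
Month 2: interest £29.46; balance after payment £2,647.26.
Month 3: interest £28.90; balance after payment £2,595.05.
Month 4: interest £28.33; balance after payment £2,542.27.
Month 5: interest £27.75; balance after payment £2,488.92.
Month 6: interest £27.17; balance after payment £2,434.98.
Month 7: interest £26.58; balance after payment £2,380.45.

£2,380.45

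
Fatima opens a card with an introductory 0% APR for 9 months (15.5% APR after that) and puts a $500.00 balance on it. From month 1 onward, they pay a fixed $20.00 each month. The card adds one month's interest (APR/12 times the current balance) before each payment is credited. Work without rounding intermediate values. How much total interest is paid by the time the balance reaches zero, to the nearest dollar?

Promo months 1–9 at r₀ = 0%/12 = 0; months 10+ at r₁ = 15.5%/12 = 0.0129167.
After month 9 (no interest yet): B = $500.00 − 9·$20.00 = $320.00.
Then at r₁ with $20.00/mo: n₂ = −ln(1 − r₁·B/P)/ln(1+r₁) ≈ 18.04 → 19 more payments.
Total paid = 27·$20.00 + $0.78 = $540.78; interest = $540.78 − $500.00 = $40.78.

$41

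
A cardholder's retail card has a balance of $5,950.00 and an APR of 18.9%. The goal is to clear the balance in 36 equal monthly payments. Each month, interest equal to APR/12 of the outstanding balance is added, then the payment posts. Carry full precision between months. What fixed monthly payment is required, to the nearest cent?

Monthly rate r = 18.9%/12 = 1.575% = 0.01575.
Level-payment amortization: P = B₀·r / (1 − (1+r)^(−n)) = 5950.00·0.01575 / (1 − 1.01575^(−36)).
Denominator 1 − (1+r)^(−36) = 0.430263447.
P = 93.7125 / 0.430263447 ≈ 217.80.

$217.80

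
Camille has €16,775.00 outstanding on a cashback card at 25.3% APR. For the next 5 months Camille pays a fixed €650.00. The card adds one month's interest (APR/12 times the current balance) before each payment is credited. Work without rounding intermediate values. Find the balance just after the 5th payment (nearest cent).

€15,229.56

Monthly rate r = 25.3%/12 = 2.10833% = 0.0210833.
Each month: B ← B·(1+r) − €650.00.
Month 1: interest €353.67; balance after payment €16,478.67.
Month 2: interest €347.43; balance after payment €16,176.10.
Month 3: interest €341.05; balance after payment €15,867.14.
Month 4: interest €334.53; balance after payment €15,551.68.
Month 5: interest €327.88; balance after payment €15,229.56.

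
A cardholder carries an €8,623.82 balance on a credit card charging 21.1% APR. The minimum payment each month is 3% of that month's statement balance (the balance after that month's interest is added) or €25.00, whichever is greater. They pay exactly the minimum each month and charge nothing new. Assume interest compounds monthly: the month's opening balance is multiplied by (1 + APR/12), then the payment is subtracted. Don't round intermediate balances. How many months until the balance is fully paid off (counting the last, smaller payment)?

Monthly rate r = 21.1%/12 = 1.75833% = 0.0175833.
While 3% of the post-interest balance exceeds €25.00, each month B ← (B·(1+r))·(1 − 0.03), i.e. B shrinks by the factor (1+r)·0.97 = 0.98706.
This holds for months 1–181. Entering month 182 the balance is €815.74; 3% of the post-interest balance is now below €25.00, so the flat €25.00 minimum applies from here.
From month 182 a fixed €25.00 at rate r clears €815.74 in 49 more payments. Total: 181 + 49 = 230 months.

230 months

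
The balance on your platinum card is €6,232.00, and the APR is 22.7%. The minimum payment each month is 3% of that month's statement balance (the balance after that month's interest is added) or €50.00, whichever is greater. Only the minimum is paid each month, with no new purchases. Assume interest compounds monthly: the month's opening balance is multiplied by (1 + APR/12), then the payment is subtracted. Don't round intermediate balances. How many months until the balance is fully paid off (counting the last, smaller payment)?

166 months

Monthly rate r = 22.7%/12 = 1.89167% = 0.0189167.
While 3% of the post-interest balance exceeds €50.00, each month B ← (B·(1+r))·(1 − 0.03), i.e. B shrinks by the factor (1+r)·0.97 = 0.98835.
This holds for months 1–115. Entering month 116 the balance is €1,619.29; 3% of the post-interest balance is now below €50.00, so the flat €50.00 minimum applies from here.
From month 116 a fixed €50.00 at rate r clears €1,619.29 in 51 more payments. Total: 115 + 51 = 166 months.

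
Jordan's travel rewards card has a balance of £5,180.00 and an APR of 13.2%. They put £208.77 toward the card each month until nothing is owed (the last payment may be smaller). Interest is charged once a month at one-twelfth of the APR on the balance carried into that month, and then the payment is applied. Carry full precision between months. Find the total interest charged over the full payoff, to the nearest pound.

£903

Monthly rate r = 13.2%/12 = 1.1% = 0.011.
Payoff takes n = ⌈−ln(1 − rB₀/P)/ln(1+r)⌉ = ⌈29.135⌉ = 30 payments; the last is £28.32.
Total paid = 29·£208.77 + £28.32 = £6,082.65.
Total interest = total paid − principal = £6,082.65 − £5,180.00 = £902.65.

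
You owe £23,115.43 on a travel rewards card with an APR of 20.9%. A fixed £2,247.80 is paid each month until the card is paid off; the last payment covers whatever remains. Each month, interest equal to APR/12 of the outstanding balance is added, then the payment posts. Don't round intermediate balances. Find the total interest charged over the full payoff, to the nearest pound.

Monthly rate r = 20.9%/12 = 1.74167% = 0.0174167.
Payoff takes n = ⌈−ln(1 − rB₀/P)/ln(1+r)⌉ = ⌈11.430⌉ = 12 payments; the last is £971.59.
Total paid = 11·£2,247.80 + £971.59 = £25,697.39.
Total interest = total paid − principal = £25,697.39 − £23,115.43 = £2,581.96.

£2,582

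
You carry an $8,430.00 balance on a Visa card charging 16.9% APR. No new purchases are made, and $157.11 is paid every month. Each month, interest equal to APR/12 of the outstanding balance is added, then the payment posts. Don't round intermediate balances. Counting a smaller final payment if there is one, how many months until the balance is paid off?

Monthly rate r = 16.9%/12 = 1.40833% = 0.0140833.
Recurrence: B ← B·(1+r) − $157.11.
Month 1: interest $118.72; balance after payment $8,391.61.
Month 2: interest $118.18; balance after payment $8,352.68.
Closed form: n = −ln(1 − rB₀/P)/ln(1+r) = −ln(0.24434)/ln(1.01408) ≈ 100.766, so the balance reaches zero during payment 101.

101 months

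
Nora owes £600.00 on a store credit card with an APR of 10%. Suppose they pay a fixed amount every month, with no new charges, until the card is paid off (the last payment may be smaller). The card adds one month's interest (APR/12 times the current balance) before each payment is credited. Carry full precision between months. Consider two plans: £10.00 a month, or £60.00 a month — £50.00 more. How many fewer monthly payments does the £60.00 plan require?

Monthly rate r = 10%/12 = 0.833333% = 0.00833333.
At £10.00/mo: n = ⌈−ln(1 − rB₀/P)/ln(1+r)⌉ = 84 payments (last £5.25); total interest = total paid − £600.00 = £235.25.
At £60.00/mo: 11 payments (last £29.15); total interest £29.15.
Payments saved = 84 − 11 = 73.

73 fewer payments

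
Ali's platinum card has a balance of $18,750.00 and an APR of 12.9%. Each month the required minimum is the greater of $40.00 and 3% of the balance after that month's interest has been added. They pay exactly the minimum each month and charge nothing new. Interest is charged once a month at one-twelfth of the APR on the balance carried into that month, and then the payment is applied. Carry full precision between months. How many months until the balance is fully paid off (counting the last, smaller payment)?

176 months

Monthly rate r = 12.9%/12 = 1.075% = 0.01075.
While 3% of the post-interest balance exceeds $40.00, each month B ← (B·(1+r))·(1 − 0.03), i.e. B shrinks by the factor (1+r)·0.97 = 0.98043.
This holds for months 1–135. Entering month 136 the balance is $1,300.44; 3% of the post-interest balance is now below $40.00, so the flat $40.00 minimum applies from here.
From month 136 a fixed $40.00 at rate r clears $1,300.44 in 41 more payments. Total: 135 + 41 = 176 months.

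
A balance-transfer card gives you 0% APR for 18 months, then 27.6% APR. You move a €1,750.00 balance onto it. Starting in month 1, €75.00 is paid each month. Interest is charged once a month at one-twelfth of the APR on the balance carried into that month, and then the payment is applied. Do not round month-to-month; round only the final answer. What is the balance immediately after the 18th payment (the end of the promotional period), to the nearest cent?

Promo months 1–18 at r₀ = 0%/12 = 0; months 19+ at r₁ = 27.6%/12 = 0.023.
After month 18 (no interest yet): B = €1,750.00 − 18·€75.00 = €400.00.

€400.00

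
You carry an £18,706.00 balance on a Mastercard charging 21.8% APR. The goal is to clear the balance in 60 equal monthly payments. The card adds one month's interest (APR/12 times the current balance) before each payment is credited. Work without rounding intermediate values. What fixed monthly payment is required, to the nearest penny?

Monthly rate r = 21.8%/12 = 1.81667% = 0.0181667.
Level-payment amortization: P = B₀·r / (1 − (1+r)^(−n)) = 18706.00·0.0181667 / (1 − 1.01817^(−60)).
Denominator 1 − (1+r)^(−60) = 0.660478317.
P = 339.826 / 0.660478317 ≈ 514.51.

£514.51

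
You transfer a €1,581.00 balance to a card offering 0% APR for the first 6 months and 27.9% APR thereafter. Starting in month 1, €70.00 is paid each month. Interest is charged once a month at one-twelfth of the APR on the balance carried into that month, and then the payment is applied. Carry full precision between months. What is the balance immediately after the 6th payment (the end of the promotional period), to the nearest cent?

Promo months 1–6 at r₀ = 0%/12 = 0; months 7+ at r₁ = 27.9%/12 = 0.02325.
After month 6 (no interest yet): B = €1,581.00 − 6·€70.00 = €1,161.00.

€1,161.00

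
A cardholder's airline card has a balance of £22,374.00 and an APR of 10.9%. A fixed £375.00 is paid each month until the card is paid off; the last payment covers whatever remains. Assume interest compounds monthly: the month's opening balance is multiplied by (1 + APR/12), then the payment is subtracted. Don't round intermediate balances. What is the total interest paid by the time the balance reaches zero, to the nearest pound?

£10,006

Monthly rate r = 10.9%/12 = 0.908333% = 0.00908333.
Payoff takes n = ⌈−ln(1 − rB₀/P)/ln(1+r)⌉ = ⌈86.346⌉ = 87 payments; the last is £130.29.
Total paid = 86·£375.00 + £130.29 = £32,380.29.
Total interest = total paid − principal = £32,380.29 − £22,374.00 = £10,006.29.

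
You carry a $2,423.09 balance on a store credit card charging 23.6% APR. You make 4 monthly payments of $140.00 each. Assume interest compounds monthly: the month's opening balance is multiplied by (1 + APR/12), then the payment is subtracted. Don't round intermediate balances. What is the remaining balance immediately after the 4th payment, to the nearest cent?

Monthly rate r = 23.6%/12 = 1.96667% = 0.0196667.
Each month: B ← B·(1+r) − $140.00.
Month 1: interest $47.65; balance after payment $2,330.74.
Month 2: interest $45.84; balance after payment $2,236.58.
Month 3: interest $43.99; balance after payment $2,140.57.
Month 4: interest $42.10; balance after payment $2,042.67.

$2,042.67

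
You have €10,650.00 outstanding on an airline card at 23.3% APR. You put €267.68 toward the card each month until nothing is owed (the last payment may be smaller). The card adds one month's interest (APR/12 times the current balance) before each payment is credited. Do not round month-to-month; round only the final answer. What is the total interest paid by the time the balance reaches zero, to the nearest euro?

Monthly rate r = 23.3%/12 = 1.94167% = 0.0194167.
Payoff takes n = ⌈−ln(1 − rB₀/P)/ln(1+r)⌉ = ⌈76.996⌉ = 77 payments; the last is €266.69.
Total paid = 76·€267.68 + €266.69 = €20,610.37.
Total interest = total paid − principal = €20,610.37 − €10,650.00 = €9,960.37.

€9,960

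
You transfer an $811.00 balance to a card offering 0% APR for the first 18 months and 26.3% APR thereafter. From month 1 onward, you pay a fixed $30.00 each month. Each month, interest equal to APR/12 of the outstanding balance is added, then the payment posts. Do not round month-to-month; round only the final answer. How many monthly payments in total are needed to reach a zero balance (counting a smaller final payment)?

29 months

Promo months 1–18 at r₀ = 0%/12 = 0; months 19+ at r₁ = 26.3%/12 = 0.0219167.
After month 18 (no interest yet): B = $811.00 − 18·$30.00 = $271.00.
Then at r₁ with $30.00/mo: n₂ = −ln(1 − r₁·B/P)/ln(1+r₁) ≈ 10.18 → 11 more payments.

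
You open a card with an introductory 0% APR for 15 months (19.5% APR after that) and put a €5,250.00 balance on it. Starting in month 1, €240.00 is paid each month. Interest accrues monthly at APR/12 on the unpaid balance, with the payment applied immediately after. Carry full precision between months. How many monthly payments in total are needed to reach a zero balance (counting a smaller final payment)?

23 payments

Promo months 1–15 at r₀ = 0%/12 = 0; months 16+ at r₁ = 19.5%/12 = 0.01625.
After month 15 (no interest yet): B = €5,250.00 − 15·€240.00 = €1,650.00.
Then at r₁ with €240.00/mo: n₂ = −ln(1 − r₁·B/P)/ln(1+r₁) ≈ 7.35 → 8 more payments.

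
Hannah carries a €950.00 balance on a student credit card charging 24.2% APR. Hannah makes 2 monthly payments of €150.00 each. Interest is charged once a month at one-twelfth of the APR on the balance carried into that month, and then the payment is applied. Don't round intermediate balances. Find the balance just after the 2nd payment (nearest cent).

€685.68

Monthly rate r = 24.2%/12 = 2.01667% = 0.0201667.
Each month: B ← B·(1+r) − €150.00.
Month 1: interest €19.16; balance after payment €819.16.
Month 2: interest €16.52; balance after payment €685.68.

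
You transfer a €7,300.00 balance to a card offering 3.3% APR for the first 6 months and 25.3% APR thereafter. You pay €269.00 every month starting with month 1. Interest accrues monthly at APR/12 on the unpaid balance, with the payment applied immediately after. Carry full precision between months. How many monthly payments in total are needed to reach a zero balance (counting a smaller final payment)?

36 payments

Promo months 1–6 at r₀ = 3.3%/12 = 0.00275; months 7+ at r₁ = 25.3%/12 = 0.0210833.
After month 6: iterate B ← B·(1+r₀) − €269.00 for 6 months → €5,796.14.
Then at r₁ with €269.00/mo: n₂ = −ln(1 − r₁·B/P)/ln(1+r₁) ≈ 29.03 → 30 more payments.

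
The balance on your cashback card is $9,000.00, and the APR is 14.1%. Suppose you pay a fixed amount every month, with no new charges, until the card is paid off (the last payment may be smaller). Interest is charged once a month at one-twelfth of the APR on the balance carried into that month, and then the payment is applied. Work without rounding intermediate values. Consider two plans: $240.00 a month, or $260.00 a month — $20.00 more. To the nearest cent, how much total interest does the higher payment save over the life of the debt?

Monthly rate r = 14.1%/12 = 1.175% = 0.01175.
At $240.00/mo: n = ⌈−ln(1 − rB₀/P)/ln(1+r)⌉ = 50 payments (last $175.76); total interest = total paid − $9,000.00 = $2,935.76.
At $260.00/mo: 45 payments (last $181.07); total interest $2,621.07.
Interest saved = $2,935.76 − $2,621.07 = $314.69.

$314.69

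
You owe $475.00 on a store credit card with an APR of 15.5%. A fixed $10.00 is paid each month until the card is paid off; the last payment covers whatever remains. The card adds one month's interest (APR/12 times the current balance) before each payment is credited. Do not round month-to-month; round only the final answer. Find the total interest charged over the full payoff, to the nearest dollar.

$266

Monthly rate r = 15.5%/12 = 1.29167% = 0.0129167.
Payoff takes n = ⌈−ln(1 − rB₀/P)/ln(1+r)⌉ = ⌈74.079⌉ = 75 payments; the last is $0.80.
Total paid = 74·$10.00 + $0.80 = $740.80.
Total interest = total paid − principal = $740.80 − $475.00 = $265.80.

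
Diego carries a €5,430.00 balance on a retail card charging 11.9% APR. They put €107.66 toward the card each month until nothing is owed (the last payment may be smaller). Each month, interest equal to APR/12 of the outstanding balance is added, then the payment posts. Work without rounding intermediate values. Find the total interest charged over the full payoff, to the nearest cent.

Monthly rate r = 11.9%/12 = 0.991667% = 0.00991667.
Payoff takes n = ⌈−ln(1 − rB₀/P)/ln(1+r)⌉ = ⌈70.276⌉ = 71 payments; the last is €29.84.
Total paid = 70·€107.66 + €29.84 = €7,566.04.
Total interest = total paid − principal = €7,566.04 − €5,430.00 = €2,136.04.

€2,136.04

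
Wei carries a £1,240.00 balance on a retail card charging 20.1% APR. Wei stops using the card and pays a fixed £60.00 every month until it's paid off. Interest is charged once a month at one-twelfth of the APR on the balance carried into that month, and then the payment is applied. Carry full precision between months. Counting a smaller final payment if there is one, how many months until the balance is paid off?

26 months

Monthly rate r = 20.1%/12 = 1.675% = 0.01675.
Recurrence: B ← B·(1+r) − £60.00.
Month 1: interest £20.77; balance after payment £1,200.77.
Month 2: interest £20.11; balance after payment £1,160.88.
Closed form: n = −ln(1 − rB₀/P)/ln(1+r) = −ln(0.65383)/ln(1.01675) ≈ 25.579, so the balance reaches zero during payment 26.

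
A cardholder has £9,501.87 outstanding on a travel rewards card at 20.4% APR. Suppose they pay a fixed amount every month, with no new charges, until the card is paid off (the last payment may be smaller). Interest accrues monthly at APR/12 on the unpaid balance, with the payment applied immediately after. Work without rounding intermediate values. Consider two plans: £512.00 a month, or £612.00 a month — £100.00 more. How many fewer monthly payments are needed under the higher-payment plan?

4 fewer payments

Monthly rate r = 20.4%/12 = 1.7% = 0.017.
At £512.00/mo: n = ⌈−ln(1 − rB₀/P)/ln(1+r)⌉ = 23 payments (last £250.08); total interest = total paid − £9,501.87 = £2,012.21.
At £612.00/mo: 19 payments (last £110.28); total interest £1,624.41.
Payments saved = 23 − 19 = 4.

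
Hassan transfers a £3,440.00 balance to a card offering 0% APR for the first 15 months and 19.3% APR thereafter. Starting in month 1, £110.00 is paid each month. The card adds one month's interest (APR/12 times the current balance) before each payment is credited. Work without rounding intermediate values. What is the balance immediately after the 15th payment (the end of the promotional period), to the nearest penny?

Promo months 1–15 at r₀ = 0%/12 = 0; months 16+ at r₁ = 19.3%/12 = 0.0160833.
After month 15 (no interest yet): B = £3,440.00 − 15·£110.00 = £1,790.00.

£1,790.00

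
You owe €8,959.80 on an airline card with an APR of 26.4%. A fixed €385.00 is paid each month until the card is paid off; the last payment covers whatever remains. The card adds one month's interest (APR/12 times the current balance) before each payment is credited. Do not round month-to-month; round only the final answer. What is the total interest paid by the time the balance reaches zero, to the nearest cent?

Monthly rate r = 26.4%/12 = 2.2% = 0.022.
Payoff takes n = ⌈−ln(1 − rB₀/P)/ln(1+r)⌉ = ⌈32.967⌉ = 33 payments; the last is €372.52.
Total paid = 32·€385.00 + €372.52 = €12,692.52.
Total interest = total paid − principal = €12,692.52 − €8,959.80 = €3,732.72.

€3,732.72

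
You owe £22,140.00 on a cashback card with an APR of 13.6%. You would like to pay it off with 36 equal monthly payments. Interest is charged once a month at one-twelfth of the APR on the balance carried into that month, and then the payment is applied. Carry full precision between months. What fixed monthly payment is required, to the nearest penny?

£752.40

Monthly rate r = 13.6%/12 = 1.13333% = 0.0113333.
Level-payment amortization: P = B₀·r / (1 − (1+r)^(−n)) = 22140.00·0.0113333 / (1 − 1.01133^(−36)).
Denominator 1 − (1+r)^(−36) = 0.333493456.
P = 250.92 / 0.333493456 ≈ 752.40.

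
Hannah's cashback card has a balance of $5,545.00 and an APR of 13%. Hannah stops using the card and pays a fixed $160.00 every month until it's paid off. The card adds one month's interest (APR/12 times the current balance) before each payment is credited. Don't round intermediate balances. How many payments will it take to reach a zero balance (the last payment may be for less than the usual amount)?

Monthly rate r = 13%/12 = 1.08333% = 0.0108333.
Recurrence: B ← B·(1+r) − $160.00.
Month 1: interest $60.07; balance after payment $5,445.07.
Month 2: interest $58.99; balance after payment $5,344.06.
Closed form: n = −ln(1 − rB₀/P)/ln(1+r) = −ln(0.62456)/ln(1.01083) ≈ 43.685, so the balance reaches zero during payment 44.

44 months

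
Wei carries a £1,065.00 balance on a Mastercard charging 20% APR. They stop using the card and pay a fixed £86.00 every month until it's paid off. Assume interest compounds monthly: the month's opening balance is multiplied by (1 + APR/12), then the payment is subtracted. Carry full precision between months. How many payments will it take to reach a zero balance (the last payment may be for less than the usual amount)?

Monthly rate r = 20%/12 = 1.66667% = 0.0166667.
Recurrence: B ← B·(1+r) − £86.00.
Month 1: interest £17.75; balance after payment £996.75.
Month 2: interest £16.61; balance after payment £927.36.
Closed form: n = −ln(1 − rB₀/P)/ln(1+r) = −ln(0.7936)/ln(1.01667) ≈ 13.985, so the balance reaches zero during payment 14.

14 payments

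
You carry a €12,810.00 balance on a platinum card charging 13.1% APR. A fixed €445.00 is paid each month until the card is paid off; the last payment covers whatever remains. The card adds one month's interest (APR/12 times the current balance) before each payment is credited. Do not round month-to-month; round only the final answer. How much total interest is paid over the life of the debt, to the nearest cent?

€2,652.07

Monthly rate r = 13.1%/12 = 1.09167% = 0.0109167.
Payoff takes n = ⌈−ln(1 − rB₀/P)/ln(1+r)⌉ = ⌈34.745⌉ = 35 payments; the last is €332.07.
Total paid = 34·€445.00 + €332.07 = €15,462.07.
Total interest = total paid − principal = €15,462.07 − €12,810.00 = €2,652.07.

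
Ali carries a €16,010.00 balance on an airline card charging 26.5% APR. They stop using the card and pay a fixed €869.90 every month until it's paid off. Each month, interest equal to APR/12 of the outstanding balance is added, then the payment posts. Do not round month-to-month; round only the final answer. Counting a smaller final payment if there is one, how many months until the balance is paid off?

24 months

Monthly rate r = 26.5%/12 = 2.20833% = 0.0220833.
Recurrence: B ← B·(1+r) − €869.90.
Month 1: interest €353.55; balance after payment €15,493.65.
Month 2: interest €342.15; balance after payment €14,965.91.
Closed form: n = −ln(1 − rB₀/P)/ln(1+r) = −ln(0.59357)/ln(1.02208) ≈ 23.880, so the balance reaches zero during payment 24.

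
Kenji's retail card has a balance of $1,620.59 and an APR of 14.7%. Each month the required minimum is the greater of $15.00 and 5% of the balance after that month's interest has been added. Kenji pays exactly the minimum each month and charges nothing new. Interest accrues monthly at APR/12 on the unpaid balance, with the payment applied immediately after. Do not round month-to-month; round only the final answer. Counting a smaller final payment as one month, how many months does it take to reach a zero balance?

Monthly rate r = 14.7%/12 = 1.225% = 0.01225.
While 5% of the post-interest balance exceeds $15.00, each month B ← (B·(1+r))·(1 − 0.05), i.e. B shrinks by the factor (1+r)·0.95 = 0.96164.
This holds for months 1–44. Entering month 45 the balance is $289.85; 5% of the post-interest balance is now below $15.00, so the flat $15.00 minimum applies from here.
From month 45 a fixed $15.00 at rate r clears $289.85 in 23 more payments. Total: 44 + 23 = 67 months.

67 months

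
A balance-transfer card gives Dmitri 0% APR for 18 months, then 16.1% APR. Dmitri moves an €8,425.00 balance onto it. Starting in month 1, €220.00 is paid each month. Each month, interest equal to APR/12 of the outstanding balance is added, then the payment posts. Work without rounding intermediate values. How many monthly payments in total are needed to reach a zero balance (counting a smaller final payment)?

Promo months 1–18 at r₀ = 0%/12 = 0; months 19+ at r₁ = 16.1%/12 = 0.0134167.
After month 18 (no interest yet): B = €8,425.00 − 18·€220.00 = €4,465.00.
Then at r₁ with €220.00/mo: n₂ = −ln(1 − r₁·B/P)/ln(1+r₁) ≈ 23.85 → 24 more payments.

42 months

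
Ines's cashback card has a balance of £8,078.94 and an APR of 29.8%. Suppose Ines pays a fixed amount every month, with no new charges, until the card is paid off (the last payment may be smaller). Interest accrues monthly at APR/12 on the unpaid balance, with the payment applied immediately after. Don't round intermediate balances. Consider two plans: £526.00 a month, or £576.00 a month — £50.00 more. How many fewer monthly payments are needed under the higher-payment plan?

2 fewer payments

Monthly rate r = 29.8%/12 = 2.48333% = 0.0248333.
At £526.00/mo: n = ⌈−ln(1 − rB₀/P)/ln(1+r)⌉ = 20 payments (last £307.33); total interest = total paid − £8,078.94 = £2,222.39.
At £576.00/mo: 18 payments (last £264.22); total interest £1,977.28.
Payments saved = 20 − 18 = 2.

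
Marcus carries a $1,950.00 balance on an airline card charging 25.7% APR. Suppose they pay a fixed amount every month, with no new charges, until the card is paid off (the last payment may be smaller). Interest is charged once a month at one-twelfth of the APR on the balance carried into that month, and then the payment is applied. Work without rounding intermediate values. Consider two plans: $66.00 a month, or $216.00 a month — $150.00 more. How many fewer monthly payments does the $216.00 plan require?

Monthly rate r = 25.7%/12 = 2.14167% = 0.0214167.
At $66.00/mo: n = ⌈−ln(1 − rB₀/P)/ln(1+r)⌉ = 48 payments (last $18.20); total interest = total paid − $1,950.00 = $1,170.20.
At $216.00/mo: 11 payments (last $30.38); total interest $240.38.
Payments saved = 48 − 11 = 37.

37 fewer payments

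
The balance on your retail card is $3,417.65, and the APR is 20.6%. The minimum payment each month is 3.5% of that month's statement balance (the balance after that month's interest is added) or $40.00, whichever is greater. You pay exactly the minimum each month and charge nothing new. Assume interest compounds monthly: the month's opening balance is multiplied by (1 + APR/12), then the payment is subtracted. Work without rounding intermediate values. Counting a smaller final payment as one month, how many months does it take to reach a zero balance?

99 months

Monthly rate r = 20.6%/12 = 1.71667% = 0.0171667.
While 3.5% of the post-interest balance exceeds $40.00, each month B ← (B·(1+r))·(1 − 0.035), i.e. B shrinks by the factor (1+r)·0.965 = 0.98157.
This holds for months 1–60. Entering month 61 the balance is $1,119.16; 3.5% of the post-interest balance is now below $40.00, so the flat $40.00 minimum applies from here.
From month 61 a fixed $40.00 at rate r clears $1,119.16 in 39 more payments. Total: 60 + 39 = 99 months.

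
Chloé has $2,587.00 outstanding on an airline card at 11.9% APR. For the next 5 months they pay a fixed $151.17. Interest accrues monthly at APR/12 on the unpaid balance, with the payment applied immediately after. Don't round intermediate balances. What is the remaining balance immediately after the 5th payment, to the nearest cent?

Monthly rate r = 11.9%/12 = 0.991667% = 0.00991667.
Each month: B ← B·(1+r) − $151.17.
Month 1: interest $25.65; balance after payment $2,461.48.
Month 2: interest $24.41; balance after payment $2,334.72.
Month 3: interest $23.15; balance after payment $2,206.71.
Month 4: interest $21.88; balance after payment $2,077.42.
Month 5: interest $20.60; balance after payment $1,946.85.

$1,946.85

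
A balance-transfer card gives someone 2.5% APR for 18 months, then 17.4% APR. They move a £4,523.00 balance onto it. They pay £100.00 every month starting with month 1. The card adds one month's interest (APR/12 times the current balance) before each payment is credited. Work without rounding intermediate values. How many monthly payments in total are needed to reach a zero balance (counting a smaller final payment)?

Promo months 1–18 at r₀ = 2.5%/12 = 0.00208333; months 19+ at r₁ = 17.4%/12 = 0.0145.
After month 18: iterate B ← B·(1+r₀) − £100.00 for 18 months → £2,863.42.
Then at r₁ with £100.00/mo: n₂ = −ln(1 − r₁·B/P)/ln(1+r₁) ≈ 37.27 → 38 more payments.

56 months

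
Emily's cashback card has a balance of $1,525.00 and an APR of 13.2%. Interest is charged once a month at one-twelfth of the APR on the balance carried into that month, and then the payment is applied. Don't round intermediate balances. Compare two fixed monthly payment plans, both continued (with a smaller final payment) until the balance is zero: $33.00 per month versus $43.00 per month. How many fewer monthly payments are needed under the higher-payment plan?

Monthly rate r = 13.2%/12 = 1.1% = 0.011.
At $33.00/mo: n = ⌈−ln(1 − rB₀/P)/ln(1+r)⌉ = 65 payments (last $29.57); total interest = total paid − $1,525.00 = $616.57.
At $43.00/mo: 46 payments (last $8.64); total interest $418.64.
Payments saved = 65 − 46 = 19.

19 fewer payments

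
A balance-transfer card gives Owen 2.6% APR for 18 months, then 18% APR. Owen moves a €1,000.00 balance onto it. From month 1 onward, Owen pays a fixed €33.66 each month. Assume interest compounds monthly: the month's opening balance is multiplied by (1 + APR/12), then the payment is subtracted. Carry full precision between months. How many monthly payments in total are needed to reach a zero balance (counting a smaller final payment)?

Promo months 1–18 at r₀ = 2.6%/12 = 0.00216667; months 19+ at r₁ = 18%/12 = 0.015.
After month 18: iterate B ← B·(1+r₀) − €33.66 for 18 months → €422.56.
Then at r₁ with €33.66/mo: n₂ = −ln(1 − r₁·B/P)/ln(1+r₁) ≈ 14.01 → 15 more payments.

33 payments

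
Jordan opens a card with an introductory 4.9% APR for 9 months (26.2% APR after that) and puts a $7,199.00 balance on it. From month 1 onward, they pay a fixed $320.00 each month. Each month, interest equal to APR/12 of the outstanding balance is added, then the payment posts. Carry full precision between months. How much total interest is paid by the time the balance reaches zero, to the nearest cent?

Promo months 1–9 at r₀ = 4.9%/12 = 0.00408333; months 10+ at r₁ = 26.2%/12 = 0.0218333.
After month 9: iterate B ← B·(1+r₀) − $320.00 for 9 months → $4,540.43.
Then at r₁ with $320.00/mo: n₂ = −ln(1 − r₁·B/P)/ln(1+r₁) ≈ 17.17 → 18 more payments.
Total paid = 26·$320.00 + $53.62 = $8,373.62; interest = $8,373.62 − $7,199.00 = $1,174.62.

$1,174.62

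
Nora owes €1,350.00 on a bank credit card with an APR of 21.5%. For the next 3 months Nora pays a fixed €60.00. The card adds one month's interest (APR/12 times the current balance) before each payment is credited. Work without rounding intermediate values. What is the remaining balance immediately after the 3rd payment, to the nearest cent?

€1,240.63

Monthly rate r = 21.5%/12 = 1.79167% = 0.0179167.
Each month: B ← B·(1+r) − €60.00.
Month 1: interest €24.19; balance after payment €1,314.19.
Month 2: interest €23.55; balance after payment €1,277.73.
Month 3: interest €22.89; balance after payment €1,240.63.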